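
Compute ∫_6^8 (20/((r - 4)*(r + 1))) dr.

Factor the denominator: r**2 - 3*r - 4 = (r + 1)(r - 4).
Partial fractions: 20/((r - 4)*(r + 1)) = -4/(r + 1) + 4/(r - 4).
An antiderivative is F(r) = 4*log(r - 4) - 4*log(r + 1).
Then F(8) - F(6) = (-8*log(3) + 8*log(2)) - (-4*log(7) + 4*log(2)) = -8*log(3) + 4*log(2) + 4*log(7).

-8*log(3) + 4*log(2) + 4*log(7)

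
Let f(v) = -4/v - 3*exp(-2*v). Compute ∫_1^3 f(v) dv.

-4*log(3) - 3*exp(-2)/2 + 3*exp(-6)/2

An antiderivative is F(v) = -4*log(v) + 3*exp(-2*v)/2.
Then F(3) - F(1) = (-4*log(3) + 3*exp(-6)/2) - (3*exp(-2)/2) = -4*log(3) - 3*exp(-2)/2 + 3*exp(-6)/2.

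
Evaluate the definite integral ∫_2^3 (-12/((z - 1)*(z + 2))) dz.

-12*log(2) + 4*log(5)

Factor the denominator: z**2 + z - 2 = (z + 2)(z - 1).
Partial fractions: -12/((z - 1)*(z + 2)) = 4/(z + 2) - 4/(z - 1).
An antiderivative is F(z) = -4*log(z - 1) + 4*log(z + 2).
Then F(3) - F(2) = (-4*log(2) + 4*log(5)) - (8*log(2)) = -12*log(2) + 4*log(5).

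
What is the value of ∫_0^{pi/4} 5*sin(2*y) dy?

5/2

An antiderivative is F(y) = -5*cos(2*y)/2.
Then F(pi/4) - F(0) = (0) - (-5/2) = 5/2.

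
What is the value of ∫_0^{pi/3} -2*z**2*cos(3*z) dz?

4*pi/27

Integrate by parts twice (u = z^2, dv = -2*cos(3*z) dz).
An antiderivative is F(z) = -2*z**2*sin(3*z)/3 - 4*z*cos(3*z)/9 + 4*sin(3*z)/27.
Then F(pi/3) - F(0) = (4*pi/27) - (0) = 4*pi/27.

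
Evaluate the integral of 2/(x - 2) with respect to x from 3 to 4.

An antiderivative is F(x) = 2*log(x - 2).
Then F(4) - F(3) = (log(4)) - (0) = log(4).

log(4)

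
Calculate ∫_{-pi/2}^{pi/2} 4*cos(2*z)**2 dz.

Use the identity cos^2(2*z) = (1 + cos(4*z))/2.
An antiderivative is F(z) = 2*z + sin(4*z)/2.
Then F(pi/2) - F(-pi/2) = (pi) - (-pi) = 2*pi.

2*pi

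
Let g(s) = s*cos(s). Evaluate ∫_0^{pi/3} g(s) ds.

Integrate by parts once (u = s, dv = cos(s) ds).
An antiderivative is F(s) = s*sin(s) + cos(s).
Then F(pi/3) - F(0) = (1/2 + sqrt(3)*pi/6) - (1) = -1/2 + sqrt(3)*pi/6.

-1/2 + sqrt(3)*pi/6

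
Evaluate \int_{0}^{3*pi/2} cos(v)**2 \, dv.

3*pi/4

Use the identity cos^2(v) = (1 + cos(2*v))/2.
An antiderivative is F(v) = v/2 + sin(2*v)/4.
Then F(3*pi/2) - F(0) = (3*pi/4) - (0) = 3*pi/4.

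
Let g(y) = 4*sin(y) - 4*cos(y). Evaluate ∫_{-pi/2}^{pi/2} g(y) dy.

-8

An antiderivative is F(y) = -4*sin(y) - 4*cos(y).
Then F(pi/2) - F(-pi/2) = (-4) - (4) = -8.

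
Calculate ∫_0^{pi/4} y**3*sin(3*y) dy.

Integrate by parts 3 times (u = y^3, dv = sin(3*y) dy).
An antiderivative is F(y) = -y**3*cos(3*y)/3 + y**2*sin(3*y)/3 + 2*y*cos(3*y)/9 - 2*sin(3*y)/27.
Then F(pi/4) - F(0) = (sqrt(2)*(-96*pi - 128 + 9*pi**3 + 36*pi**2)/3456) - (0) = sqrt(2)*(-96*pi - 128 + 9*pi**3 + 36*pi**2)/3456.

sqrt(2)*(-96*pi - 128 + 9*pi**3 + 36*pi**2)/3456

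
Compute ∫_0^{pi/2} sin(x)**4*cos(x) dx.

1/5

Let u = sin(x), so du = cos(x) dx. When x = 0, u = 0; when x = pi/2, u = 1.
The integral becomes ∫ u**4 du from 0 to 1, with antiderivative u**5/5.
Back in x: F(x) = sin(x)**5/5.
Then F(pi/2) - F(0) = (1/5) - (0) = 1/5.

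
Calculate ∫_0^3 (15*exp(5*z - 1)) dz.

-(3 - 3*exp(15))*exp(-1)

Let u = 5*z - 1, so du = 5 dz. When z = 0, u = -1; when z = 3, u = 14.
The integral becomes 3·∫ exp(u) du from -1 to 14, with antiderivative 3*exp(u).
Back in z: F(z) = 3*exp(5*z - 1).
Then F(3) - F(0) = (3*exp(14)) - (3*exp(-1)) = -(3 - 3*exp(15))*exp(-1).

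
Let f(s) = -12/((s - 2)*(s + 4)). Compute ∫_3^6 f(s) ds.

Factor the denominator: s**2 + 2*s - 8 = (s + 4)(s - 2).
Partial fractions: -12/((s - 2)*(s + 4)) = 2/(s + 4) - 2/(s - 2).
An antiderivative is F(s) = -2*log(s - 2) + 2*log(s + 4).
Then F(6) - F(3) = (log(25/4)) - (log(49)) = -2*log(7) - 2*log(2) + 2*log(5).

-2*log(7) - 2*log(2) + 2*log(5)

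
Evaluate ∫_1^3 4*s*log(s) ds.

Integrate by parts once (u = ln s, dv = 4*s ds).
An antiderivative is F(s) = s**2*(2*log(s) - 1).
Then F(3) - F(1) = (-9 + 18*log(3)) - (-1) = -8 + 18*log(3).

-8 + 18*log(3)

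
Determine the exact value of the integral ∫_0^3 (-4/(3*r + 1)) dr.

-4*log(10)/3

An antiderivative is F(r) = -4*log(3*r + 1)/3.
Then F(3) - F(0) = (-4*log(10)/3) - (0) = -4*log(10)/3.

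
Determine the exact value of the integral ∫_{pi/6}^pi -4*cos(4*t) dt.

sqrt(3)/2

An antiderivative is F(t) = -sin(4*t).
Then F(pi) - F(pi/6) = (0) - (-sqrt(3)/2) = sqrt(3)/2.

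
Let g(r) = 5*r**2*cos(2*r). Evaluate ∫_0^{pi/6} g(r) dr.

Integrate by parts twice (u = r^2, dv = 5*cos(2*r) dr).
An antiderivative is F(r) = 5*r**2*sin(2*r)/2 + 5*r*cos(2*r)/2 - 5*sin(2*r)/4.
Then F(pi/6) - F(0) = (-5*sqrt(3)/8 + 5*sqrt(3)*pi**2/144 + 5*pi/24) - (0) = -5*sqrt(3)/8 + 5*sqrt(3)*pi**2/144 + 5*pi/24.

-5*sqrt(3)/8 + 5*sqrt(3)*pi**2/144 + 5*pi/24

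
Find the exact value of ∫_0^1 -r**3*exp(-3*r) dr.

-2/27 + 26*exp(-3)/27

Integrate by parts 3 times (u = r^3, dv = -exp(-3*r) dr).
An antiderivative is F(r) = (9*r**3 + 9*r**2 + 6*r + 2)*exp(-3*r)/27.
Then F(1) - F(0) = (26*exp(-3)/27) - (2/27) = -2/27 + 26*exp(-3)/27.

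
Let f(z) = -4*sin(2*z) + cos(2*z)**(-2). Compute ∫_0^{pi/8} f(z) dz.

-3/2 + sqrt(2)

An antiderivative is F(z) = 2*cos(2*z) + tan(2*z)/2.
Then F(pi/8) - F(0) = (1/2 + sqrt(2)) - (2) = -3/2 + sqrt(2).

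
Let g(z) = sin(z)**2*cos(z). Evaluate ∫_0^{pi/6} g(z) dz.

Let u = sin(z), so du = cos(z) dz. When z = 0, u = 0; when z = pi/6, u = 1/2.
The integral becomes ∫ u**2 du from 0 to 1/2, with antiderivative u**3/3.
Back in z: F(z) = sin(z)**3/3.
Then F(pi/6) - F(0) = (1/24) - (0) = 1/24.

1/24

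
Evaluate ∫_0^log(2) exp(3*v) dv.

7/3

Let u = exp(v), so du = exp(v) dv. When v = 0, u = 1; when v = log(2), u = 2.
The integral becomes ∫ u**2 du from 1 to 2, with antiderivative u**3/3.
Back in v: F(v) = exp(3*v)/3.
Then F(log(2)) - F(0) = (8/3) - (1/3) = 7/3.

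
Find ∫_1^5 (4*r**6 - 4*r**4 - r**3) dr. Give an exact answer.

1469548/35

By the power rule, an antiderivative is F(r) = 4*r**7/7 - 4*r**5/5 - r**4/4.
Then F(5) - F(1) = (1175625/28) - (-67/140) = 1469548/35.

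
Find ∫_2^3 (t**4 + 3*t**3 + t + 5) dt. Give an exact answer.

By the power rule, an antiderivative is F(t) = t**5/5 + 3*t**4/4 + t**2/2 + 5*t.
Then F(3) - F(2) = (2577/20) - (152/5) = 1969/20.

1969/20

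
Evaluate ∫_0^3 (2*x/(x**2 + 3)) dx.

Let u = x**2 + 3, so du = 2*x dx. When x = 0, u = 3; when x = 3, u = 12.
The integral becomes ∫ 1/u du from 3 to 12, with antiderivative log(u).
Back in x: F(x) = log(x**2 + 3).
Then F(3) - F(0) = (log(12)) - (log(3)) = log(4).

log(4)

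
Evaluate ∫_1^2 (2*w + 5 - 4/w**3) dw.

13/2

By the power rule, an antiderivative is F(w) = w**2 + 5*w + 2/w**2.
Then F(2) - F(1) = (29/2) - (8) = 13/2.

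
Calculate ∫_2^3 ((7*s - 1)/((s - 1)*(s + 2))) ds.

-8*log(2) + 5*log(5)

Factor the denominator: s**2 + s - 2 = (s + 2)(s - 1).
Partial fractions: (7*s - 1)/((s - 1)*(s + 2)) = 5/(s + 2) + 2/(s - 1).
An antiderivative is F(s) = 2*log(s - 1) + 5*log(s + 2).
Then F(3) - F(2) = (2*log(2) + 5*log(5)) - (10*log(2)) = -8*log(2) + 5*log(5).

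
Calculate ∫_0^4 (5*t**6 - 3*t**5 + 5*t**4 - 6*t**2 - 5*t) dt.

By the power rule, an antiderivative is F(t) = 5*t**7/7 - t**6/2 + t**5 - 2*t**3 - 5*t**2/2.
Then F(4) - F(0) = (73576/7) - (0) = 73576/7.

73576/7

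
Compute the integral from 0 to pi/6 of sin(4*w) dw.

3/8

An antiderivative is F(w) = -cos(4*w)/4.
Then F(pi/6) - F(0) = (1/8) - (-1/4) = 3/8.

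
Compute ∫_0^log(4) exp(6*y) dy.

Let u = exp(y), so du = exp(y) dy. When y = 0, u = 1; when y = log(4), u = 4.
The integral becomes ∫ u**5 du from 1 to 4, with antiderivative u**6/6.
Back in y: F(y) = exp(6*y)/6.
Then F(log(4)) - F(0) = (2048/3) - (1/6) = 1365/2.

1365/2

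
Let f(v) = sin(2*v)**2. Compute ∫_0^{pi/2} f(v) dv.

pi/4

Use the identity sin^2(2*v) = (1 - cos(4*v))/2.
An antiderivative is F(v) = v/2 - sin(4*v)/8.
Then F(pi/2) - F(0) = (pi/4) - (0) = pi/4.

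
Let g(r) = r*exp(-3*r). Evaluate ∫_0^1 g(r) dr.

Integrate by parts once (u = r, dv = exp(-3*r) dr).
An antiderivative is F(r) = (-3*r - 1)*exp(-3*r)/9.
Then F(1) - F(0) = (-4*exp(-3)/9) - (-1/9) = (-4 + exp(3))*exp(-3)/9.

(-4 + exp(3))*exp(-3)/9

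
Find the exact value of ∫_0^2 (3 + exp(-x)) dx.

An antiderivative is F(x) = 3*x - exp(-x).
Then F(2) - F(0) = (6 - exp(-2)) - (-1) = 7 - exp(-2).

7 - exp(-2)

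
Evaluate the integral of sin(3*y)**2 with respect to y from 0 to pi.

pi/2

Use the identity sin^2(3*y) = (1 - cos(6*y))/2.
An antiderivative is F(y) = y/2 - sin(6*y)/12.
Then F(pi) - F(0) = (pi/2) - (0) = pi/2.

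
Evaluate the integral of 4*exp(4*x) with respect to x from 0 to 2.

-1 + exp(8)

Let u = 4*x, so du = 4 dx. When x = 0, u = 0; when x = 2, u = 8.
The integral becomes ∫ exp(u) du from 0 to 8, with antiderivative exp(u).
Back in x: F(x) = exp(4*x).
Then F(2) - F(0) = (exp(8)) - (1) = -1 + exp(8).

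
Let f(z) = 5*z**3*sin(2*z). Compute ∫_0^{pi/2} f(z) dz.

Integrate by parts 3 times (u = z^3, dv = 5*sin(2*z) dz).
An antiderivative is F(z) = -5*z**3*cos(2*z)/2 + 15*z**2*sin(2*z)/4 + 15*z*cos(2*z)/4 - 15*sin(2*z)/8.
Then F(pi/2) - F(0) = (5*pi*(-6 + pi**2)/16) - (0) = 5*pi*(-6 + pi**2)/16.

5*pi*(-6 + pi**2)/16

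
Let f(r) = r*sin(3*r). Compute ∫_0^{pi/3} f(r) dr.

pi/9

Integrate by parts once (u = r, dv = sin(3*r) dr).
An antiderivative is F(r) = -r*cos(3*r)/3 + sin(3*r)/9.
Then F(pi/3) - F(0) = (pi/9) - (0) = pi/9.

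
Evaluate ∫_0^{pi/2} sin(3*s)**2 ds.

pi/4

Use the identity sin^2(3*s) = (1 - cos(6*s))/2.
An antiderivative is F(s) = s/2 - sin(6*s)/12.
Then F(pi/2) - F(0) = (pi/4) - (0) = pi/4.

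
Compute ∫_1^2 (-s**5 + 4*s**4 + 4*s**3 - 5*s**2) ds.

529/30

By the power rule, an antiderivative is F(s) = -s**6/6 + 4*s**5/5 + s**4 - 5*s**3/3.
Then F(2) - F(1) = (88/5) - (-1/30) = 529/30.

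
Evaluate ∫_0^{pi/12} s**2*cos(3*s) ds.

Integrate by parts twice (u = s^2, dv = cos(3*s) ds).
An antiderivative is F(s) = s**2*sin(3*s)/3 + 2*s*cos(3*s)/9 - 2*sin(3*s)/27.
Then F(pi/12) - F(0) = (sqrt(2)*(-32 + pi**2 + 8*pi)/864) - (0) = sqrt(2)*(-32 + pi**2 + 8*pi)/864.

sqrt(2)*(-32 + pi**2 + 8*pi)/864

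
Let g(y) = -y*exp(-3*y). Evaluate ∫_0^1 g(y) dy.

Integrate by parts once (u = y, dv = -exp(-3*y) dy).
An antiderivative is F(y) = (3*y + 1)*exp(-3*y)/9.
Then F(1) - F(0) = (4*exp(-3)/9) - (1/9) = (4 - exp(3))*exp(-3)/9.

(4 - exp(3))*exp(-3)/9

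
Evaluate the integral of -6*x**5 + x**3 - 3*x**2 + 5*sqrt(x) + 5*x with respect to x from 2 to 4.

-11914/3 - 20*sqrt(2)/3

By the power rule, an antiderivative is F(x) = -x**6 + x**4/4 + 10*x**(3/2)/3 - x**3 + 5*x**2/2.
Then F(4) - F(2) = (-12088/3) - (-58 + 20*sqrt(2)/3) = -11914/3 - 20*sqrt(2)/3.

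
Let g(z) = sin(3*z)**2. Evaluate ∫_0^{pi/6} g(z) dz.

Use the identity sin^2(3*z) = (1 - cos(6*z))/2.
An antiderivative is F(z) = z/2 - sin(6*z)/12.
Then F(pi/6) - F(0) = (pi/12) - (0) = pi/12.

pi/12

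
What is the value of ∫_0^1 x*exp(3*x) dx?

1/9 + 2*exp(3)/9

Integrate by parts once (u = x, dv = exp(3*x) dx).
An antiderivative is F(x) = (3*x - 1)*exp(3*x)/9.
Then F(1) - F(0) = (2*exp(3)/9) - (-1/9) = 1/9 + 2*exp(3)/9.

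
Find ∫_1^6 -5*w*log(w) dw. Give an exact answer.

Integrate by parts once (u = ln w, dv = -5*w dw).
An antiderivative is F(w) = -5*w**2*(2*log(w) - 1)/4.
Then F(6) - F(1) = (-90*log(3) - 90*log(2) + 45) - (5/4) = -90*log(3) - 90*log(2) + 175/4.

-90*log(3) - 90*log(2) + 175/4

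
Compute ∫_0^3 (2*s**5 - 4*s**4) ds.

By the power rule, an antiderivative is F(s) = s**6/3 - 4*s**5/5.
Then F(3) - F(0) = (243/5) - (0) = 243/5.

243/5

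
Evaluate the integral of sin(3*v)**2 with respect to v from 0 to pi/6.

Use the identity sin^2(3*v) = (1 - cos(6*v))/2.
An antiderivative is F(v) = v/2 - sin(6*v)/12.
Then F(pi/6) - F(0) = (pi/12) - (0) = pi/12.

pi/12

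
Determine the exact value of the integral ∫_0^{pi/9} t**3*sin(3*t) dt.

Integrate by parts 3 times (u = t^3, dv = sin(3*t) dt).
An antiderivative is F(t) = -t**3*cos(3*t)/3 + t**2*sin(3*t)/3 + 2*t*cos(3*t)/9 - 2*sin(3*t)/27.
Then F(pi/9) - F(0) = (-sqrt(3)/27 - pi**3/4374 + sqrt(3)*pi**2/486 + pi/81) - (0) = -sqrt(3)/27 - pi**3/4374 + sqrt(3)*pi**2/486 + pi/81.

-sqrt(3)/27 - pi**3/4374 + sqrt(3)*pi**2/486 + pi/81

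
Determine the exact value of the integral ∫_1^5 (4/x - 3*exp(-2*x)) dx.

An antiderivative is F(x) = 4*log(x) + 3*exp(-2*x)/2.
Then F(5) - F(1) = (3*exp(-10)/2 + 4*log(5)) - (3*exp(-2)/2) = -3*exp(-2)/2 + 3*exp(-10)/2 + 4*log(5).

-3*exp(-2)/2 + 3*exp(-10)/2 + 4*log(5)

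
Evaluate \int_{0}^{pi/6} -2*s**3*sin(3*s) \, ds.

4/27 - pi**2/54

Integrate by parts 3 times (u = s^3, dv = -2*sin(3*s) ds).
An antiderivative is F(s) = 2*s**3*cos(3*s)/3 - 2*s**2*sin(3*s)/3 - 4*s*cos(3*s)/9 + 4*sin(3*s)/27.
Then F(pi/6) - F(0) = (4/27 - pi**2/54) - (0) = 4/27 - pi**2/54.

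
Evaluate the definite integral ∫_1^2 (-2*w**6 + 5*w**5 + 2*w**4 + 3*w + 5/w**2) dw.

2493/70

By the power rule, an antiderivative is F(w) = -2*w**7/7 + 5*w**6/6 + 2*w**5/5 + 3*w**2/2 - 5/w.
Then F(2) - F(1) = (6943/210) - (-268/105) = 2493/70.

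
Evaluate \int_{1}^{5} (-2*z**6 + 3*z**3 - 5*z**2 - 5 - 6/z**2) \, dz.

By the power rule, an antiderivative is F(z) = -2*z**7/7 + 3*z**4/4 - 5*z**3/3 - 5*z + 6/z.
Then F(5) - F(1) = (-9275621/420) - (-17/84) = -2318884/105.

-2318884/105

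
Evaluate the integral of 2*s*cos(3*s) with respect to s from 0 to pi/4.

-2/9 - sqrt(2)/9 + sqrt(2)*pi/12

Integrate by parts once (u = s, dv = 2*cos(3*s) ds).
An antiderivative is F(s) = 2*s*sin(3*s)/3 + 2*cos(3*s)/9.
Then F(pi/4) - F(0) = (sqrt(2)*(-4 + 3*pi)/36) - (2/9) = -2/9 - sqrt(2)/9 + sqrt(2)*pi/12.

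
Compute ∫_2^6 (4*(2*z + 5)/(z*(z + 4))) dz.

Factor the denominator: z**2 + 4*z = (z + 4)z.
Partial fractions: 4*(2*z + 5)/(z*(z + 4)) = 3/(z + 4) + 5/z.
An antiderivative is F(z) = 5*log(z) + 3*log(z + 4).
Then F(6) - F(2) = (3*log(5) + 5*log(3) + 8*log(2)) - (3*log(3) + 8*log(2)) = 2*log(3) + 3*log(5).

2*log(3) + 3*log(5)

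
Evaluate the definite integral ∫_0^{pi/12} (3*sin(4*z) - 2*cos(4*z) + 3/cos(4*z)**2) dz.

An antiderivative is F(z) = -sin(4*z)/2 - 3*cos(4*z)/4 + 3*tan(4*z)/4.
Then F(pi/12) - F(0) = (-3/8 + sqrt(3)/2) - (-3/4) = 3/8 + sqrt(3)/2.

3/8 + sqrt(3)/2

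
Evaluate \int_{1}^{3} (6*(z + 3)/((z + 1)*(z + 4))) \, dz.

-2*log(5) + 4*log(2) + 2*log(7)

Factor the denominator: z**2 + 5*z + 4 = (z + 4)(z + 1).
Partial fractions: 6*(z + 3)/((z + 1)*(z + 4)) = 2/(z + 4) + 4/(z + 1).
An antiderivative is F(z) = 4*log(z + 1) + 2*log(z + 4).
Then F(3) - F(1) = (2*log(7) + 8*log(2)) - (4*log(2) + 2*log(5)) = -2*log(5) + 4*log(2) + 2*log(7).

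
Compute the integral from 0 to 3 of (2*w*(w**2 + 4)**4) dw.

370269/5

Let u = w**2 + 4, so du = 2*w dw. When w = 0, u = 4; when w = 3, u = 13.
The integral becomes ∫ u**4 du from 4 to 13, with antiderivative u**5/5.
Back in w: F(w) = (w**2 + 4)**5/5.
Then F(3) - F(0) = (371293/5) - (1024/5) = 370269/5.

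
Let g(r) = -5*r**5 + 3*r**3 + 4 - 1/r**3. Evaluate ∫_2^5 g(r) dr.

By the power rule, an antiderivative is F(r) = -5*r**6/6 + 3*r**4/4 + 4*r + 1/(2*r**2).
Then F(5) - F(2) = (-3759619/300) - (-797/24) = -2499771/200.

-2499771/200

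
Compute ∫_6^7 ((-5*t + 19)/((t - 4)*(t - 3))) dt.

Factor the denominator: t**2 - 7*t + 12 = (t - 3)(t - 4).
Partial fractions: (-5*t + 19)/((t - 4)*(t - 3)) = -4/(t - 3) - 1/(t - 4).
An antiderivative is F(t) = -log(t - 4) - 4*log(t - 3).
Then F(7) - F(6) = (-8*log(2) - log(3)) - (-4*log(3) - log(2)) = -7*log(2) + 3*log(3).

-7*log(2) + 3*log(3)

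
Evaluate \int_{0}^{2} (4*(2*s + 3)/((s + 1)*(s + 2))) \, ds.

Factor the denominator: s**2 + 3*s + 2 = (s + 2)(s + 1).
Partial fractions: 4*(2*s + 3)/((s + 1)*(s + 2)) = 4/(s + 2) + 4/(s + 1).
An antiderivative is F(s) = 4*log(s + 1) + 4*log(s + 2).
Then F(2) - F(0) = (4*log(3) + 8*log(2)) - (log(16)) = 4*log(2) + 4*log(3).

4*log(2) + 4*log(3)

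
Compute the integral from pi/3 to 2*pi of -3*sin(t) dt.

3/2

An antiderivative is F(t) = 3*cos(t).
Then F(2*pi) - F(pi/3) = (3) - (3/2) = 3/2.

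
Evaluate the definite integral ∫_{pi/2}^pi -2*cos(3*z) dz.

An antiderivative is F(z) = -2*sin(3*z)/3.
Then F(pi) - F(pi/2) = (0) - (2/3) = -2/3.

-2/3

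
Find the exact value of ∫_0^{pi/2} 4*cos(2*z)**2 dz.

pi

Use the identity cos^2(2*z) = (1 + cos(4*z))/2.
An antiderivative is F(z) = 2*z + sin(4*z)/2.
Then F(pi/2) - F(0) = (pi) - (0) = pi.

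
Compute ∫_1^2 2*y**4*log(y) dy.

-62/25 + 64*log(2)/5

Integrate by parts once (u = ln y, dv = 2*y**4 dy).
An antiderivative is F(y) = 2*y**5*(5*log(y) - 1)/25.
Then F(2) - F(1) = (-64/25 + 64*log(2)/5) - (-2/25) = -62/25 + 64*log(2)/5.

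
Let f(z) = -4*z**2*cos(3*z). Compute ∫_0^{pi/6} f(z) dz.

Integrate by parts twice (u = z^2, dv = -4*cos(3*z) dz).
An antiderivative is F(z) = -4*z**2*sin(3*z)/3 - 8*z*cos(3*z)/9 + 8*sin(3*z)/27.
Then F(pi/6) - F(0) = (8/27 - pi**2/27) - (0) = 8/27 - pi**2/27.

8/27 - pi**2/27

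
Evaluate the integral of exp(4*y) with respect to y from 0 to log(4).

255/4

Let u = exp(y), so du = exp(y) dy. When y = 0, u = 1; when y = log(4), u = 4.
The integral becomes ∫ u**3 du from 1 to 4, with antiderivative u**4/4.
Back in y: F(y) = exp(4*y)/4.
Then F(log(4)) - F(0) = (64) - (1/4) = 255/4.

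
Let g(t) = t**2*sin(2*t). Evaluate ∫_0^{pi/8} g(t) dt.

Integrate by parts twice (u = t^2, dv = sin(2*t) dt).
An antiderivative is F(t) = -t**2*cos(2*t)/2 + t*sin(2*t)/2 + cos(2*t)/4.
Then F(pi/8) - F(0) = (sqrt(2)*(-pi**2 + 8*pi + 32)/256) - (1/4) = -1/4 - sqrt(2)*pi**2/256 + sqrt(2)*pi/32 + sqrt(2)/8.

-1/4 - sqrt(2)*pi**2/256 + sqrt(2)*pi/32 + sqrt(2)/8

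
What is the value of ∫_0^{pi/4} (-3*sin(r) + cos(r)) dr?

-3 + 2*sqrt(2)

An antiderivative is F(r) = sin(r) + 3*cos(r).
Then F(pi/4) - F(0) = (2*sqrt(2)) - (3) = -3 + 2*sqrt(2).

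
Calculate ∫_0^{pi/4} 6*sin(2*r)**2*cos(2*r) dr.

Let u = sin(2*r), so du = 2*cos(2*r) dr. When r = 0, u = 0; when r = pi/4, u = 1.
The integral becomes 3·∫ u**2 du from 0 to 1, with antiderivative u**3.
Back in r: F(r) = sin(2*r)**3.
Then F(pi/4) - F(0) = (1) - (0) = 1.

1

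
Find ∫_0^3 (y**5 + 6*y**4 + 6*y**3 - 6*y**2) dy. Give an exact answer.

By the power rule, an antiderivative is F(y) = y**6/6 + 6*y**5/5 + 3*y**4/2 - 2*y**3.
Then F(3) - F(0) = (2403/5) - (0) = 2403/5.

2403/5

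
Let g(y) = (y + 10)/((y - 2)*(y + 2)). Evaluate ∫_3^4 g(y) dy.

Factor the denominator: y**2 - 4 = (y + 2)(y - 2).
Partial fractions: (y + 10)/((y - 2)*(y + 2)) = -2/(y + 2) + 3/(y - 2).
An antiderivative is F(y) = 3*log(y - 2) - 2*log(y + 2).
Then F(4) - F(3) = (log(2/9)) - (-log(25)) = log(50/9).

log(50/9)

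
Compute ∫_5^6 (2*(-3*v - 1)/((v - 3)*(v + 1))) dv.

-4*log(3) - log(7) + 6*log(2)

Factor the denominator: v**2 - 2*v - 3 = (v + 1)(v - 3).
Partial fractions: 2*(-3*v - 1)/((v - 3)*(v + 1)) = -1/(v + 1) - 5/(v - 3).
An antiderivative is F(v) = -5*log(v - 3) - log(v + 1).
Then F(6) - F(5) = (-5*log(3) - log(7)) - (-6*log(2) - log(3)) = -4*log(3) - log(7) + 6*log(2).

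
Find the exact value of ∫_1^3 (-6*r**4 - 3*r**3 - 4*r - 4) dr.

By the power rule, an antiderivative is F(r) = -6*r**5/5 - 3*r**4/4 - 2*r**2 - 4*r.
Then F(3) - F(1) = (-7647/20) - (-159/20) = -1872/5.

-1872/5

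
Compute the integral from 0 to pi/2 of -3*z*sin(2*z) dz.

Integrate by parts once (u = z, dv = -3*sin(2*z) dz).
An antiderivative is F(z) = 3*z*cos(2*z)/2 - 3*sin(2*z)/4.
Then F(pi/2) - F(0) = (-3*pi/4) - (0) = -3*pi/4.

-3*pi/4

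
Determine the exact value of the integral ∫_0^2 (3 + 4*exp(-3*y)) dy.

22/3 - 4*exp(-6)/3

An antiderivative is F(y) = 3*y - 4*exp(-3*y)/3.
Then F(2) - F(0) = (6 - 4*exp(-6)/3) - (-4/3) = 22/3 - 4*exp(-6)/3.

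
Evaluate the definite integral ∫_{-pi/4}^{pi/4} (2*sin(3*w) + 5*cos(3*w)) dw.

5*sqrt(2)/3

An antiderivative is F(w) = 5*sin(3*w)/3 - 2*cos(3*w)/3.
Then F(pi/4) - F(-pi/4) = (7*sqrt(2)/6) - (-sqrt(2)/2) = 5*sqrt(2)/3.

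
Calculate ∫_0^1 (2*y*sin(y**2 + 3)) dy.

Let u = y**2 + 3, so du = 2*y dy. When y = 0, u = 3; when y = 1, u = 4.
The integral becomes ∫ sin(u) du from 3 to 4, with antiderivative -cos(u).
Back in y: F(y) = -cos(y**2 + 3).
Then F(1) - F(0) = (-cos(4)) - (-cos(3)) = cos(3) - cos(4).

cos(3) - cos(4)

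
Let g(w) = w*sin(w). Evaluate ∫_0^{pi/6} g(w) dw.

-sqrt(3)*pi/12 + 1/2

Integrate by parts once (u = w, dv = sin(w) dw).
An antiderivative is F(w) = -w*cos(w) + sin(w).
Then F(pi/6) - F(0) = (-sqrt(3)*pi/12 + 1/2) - (0) = -sqrt(3)*pi/12 + 1/2.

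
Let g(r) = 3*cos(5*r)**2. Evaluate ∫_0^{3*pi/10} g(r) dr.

9*pi/20

Use the identity cos^2(5*r) = (1 + cos(10*r))/2.
An antiderivative is F(r) = 3*r/2 + 3*sin(10*r)/20.
Then F(3*pi/10) - F(0) = (9*pi/20) - (0) = 9*pi/20.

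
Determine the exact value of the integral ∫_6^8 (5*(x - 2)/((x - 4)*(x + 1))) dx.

Factor the denominator: x**2 - 3*x - 4 = (x + 1)(x - 4).
Partial fractions: 5*(x - 2)/((x - 4)*(x + 1)) = 3/(x + 1) + 2/(x - 4).
An antiderivative is F(x) = 2*log(x - 4) + 3*log(x + 1).
Then F(8) - F(6) = (4*log(2) + 6*log(3)) - (2*log(2) + 3*log(7)) = -3*log(7) + 2*log(2) + 6*log(3).

-3*log(7) + 2*log(2) + 6*log(3)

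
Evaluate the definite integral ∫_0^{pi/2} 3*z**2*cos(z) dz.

-6 + 3*pi**2/4

Integrate by parts twice (u = z^2, dv = 3*cos(z) dz).
An antiderivative is F(z) = 3*z**2*sin(z) + 6*z*cos(z) - 6*sin(z).
Then F(pi/2) - F(0) = (-6 + 3*pi**2/4) - (0) = -6 + 3*pi**2/4.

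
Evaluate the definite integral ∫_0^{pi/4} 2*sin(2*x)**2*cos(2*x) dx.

Let u = sin(2*x), so du = 2*cos(2*x) dx. When x = 0, u = 0; when x = pi/4, u = 1.
The integral becomes ∫ u**2 du from 0 to 1, with antiderivative u**3/3.
Back in x: F(x) = sin(2*x)**3/3.
Then F(pi/4) - F(0) = (1/3) - (0) = 1/3.

1/3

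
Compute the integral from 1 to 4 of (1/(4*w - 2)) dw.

log(7)/4

An antiderivative is F(w) = log(4*w - 2)/4.
Then F(4) - F(1) = (log(14)/4) - (log(2)/4) = log(7)/4.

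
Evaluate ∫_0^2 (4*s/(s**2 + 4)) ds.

log(4)

Let u = s**2 + 4, so du = 2*s ds. When s = 0, u = 4; when s = 2, u = 8.
The integral becomes 2·∫ 1/u du from 4 to 8, with antiderivative 2*log(u).
Back in s: F(s) = 2*log(s**2 + 4).
Then F(2) - F(0) = (log(64)) - (log(16)) = log(4).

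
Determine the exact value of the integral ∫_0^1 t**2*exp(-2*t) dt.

(-5 + exp(2))*exp(-2)/4

Integrate by parts twice (u = t^2, dv = exp(-2*t) dt).
An antiderivative is F(t) = (-2*t**2 - 2*t - 1)*exp(-2*t)/4.
Then F(1) - F(0) = (-5*exp(-2)/4) - (-1/4) = (-5 + exp(2))*exp(-2)/4.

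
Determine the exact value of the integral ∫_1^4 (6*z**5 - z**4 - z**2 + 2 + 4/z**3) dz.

155091/40

By the power rule, an antiderivative is F(z) = z**6 - z**5/5 - z**3/3 + 2*z - 2/z**2.
Then F(4) - F(1) = (465329/120) - (7/15) = 155091/40.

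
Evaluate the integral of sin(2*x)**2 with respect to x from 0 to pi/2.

pi/4

Use the identity sin^2(2*x) = (1 - cos(4*x))/2.
An antiderivative is F(x) = x/2 - sin(4*x)/8.
Then F(pi/2) - F(0) = (pi/4) - (0) = pi/4.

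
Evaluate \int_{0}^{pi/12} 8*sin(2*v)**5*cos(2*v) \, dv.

Let u = sin(2*v), so du = 2*cos(2*v) dv. When v = 0, u = 0; when v = pi/12, u = 1/2.
The integral becomes 4·∫ u**5 du from 0 to 1/2, with antiderivative 2*u**6/3.
Back in v: F(v) = 2*sin(2*v)**6/3.
Then F(pi/12) - F(0) = (1/96) - (0) = 1/96.

1/96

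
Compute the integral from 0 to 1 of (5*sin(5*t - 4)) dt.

cos(4) - cos(1)

Let u = 5*t - 4, so du = 5 dt. When t = 0, u = -4; when t = 1, u = 1.
The integral becomes ∫ sin(u) du from -4 to 1, with antiderivative -cos(u).
Back in t: F(t) = -cos(5*t - 4).
Then F(1) - F(0) = (-cos(1)) - (-cos(4)) = cos(4) - cos(1).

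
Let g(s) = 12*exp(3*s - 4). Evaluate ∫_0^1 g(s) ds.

Let u = 3*s - 4, so du = 3 ds. When s = 0, u = -4; when s = 1, u = -1.
The integral becomes 4·∫ exp(u) du from -4 to -1, with antiderivative 4*exp(u).
Back in s: F(s) = 4*exp(3*s - 4).
Then F(1) - F(0) = (4*exp(-1)) - (4*exp(-4)) = -(4 - 4*exp(3))*exp(-4).

-(4 - 4*exp(3))*exp(-4)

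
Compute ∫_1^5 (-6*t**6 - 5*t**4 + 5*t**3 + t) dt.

-485068/7

By the power rule, an antiderivative is F(t) = -6*t**7/7 - t**5 + 5*t**4/4 + t**2/2.
Then F(5) - F(1) = (-1940275/28) - (-3/28) = -485068/7.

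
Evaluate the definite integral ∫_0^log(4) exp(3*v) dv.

21

Let u = exp(v), so du = exp(v) dv. When v = 0, u = 1; when v = log(4), u = 4.
The integral becomes ∫ u**2 du from 1 to 4, with antiderivative u**3/3.
Back in v: F(v) = exp(3*v)/3.
Then F(log(4)) - F(0) = (64/3) - (1/3) = 21.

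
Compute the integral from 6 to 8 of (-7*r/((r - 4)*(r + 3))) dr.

Factor the denominator: r**2 - r - 12 = (r + 3)(r - 4).
Partial fractions: -7*r/((r - 4)*(r + 3)) = -3/(r + 3) - 4/(r - 4).
An antiderivative is F(r) = -4*log(r - 4) - 3*log(r + 3).
Then F(8) - F(6) = (-3*log(11) - 8*log(2)) - (-6*log(3) - 4*log(2)) = -3*log(11) - 4*log(2) + 6*log(3).

-3*log(11) - 4*log(2) + 6*log(3)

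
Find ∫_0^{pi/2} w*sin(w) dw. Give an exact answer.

1

Integrate by parts once (u = w, dv = sin(w) dw).
An antiderivative is F(w) = -w*cos(w) + sin(w).
Then F(pi/2) - F(0) = (1) - (0) = 1.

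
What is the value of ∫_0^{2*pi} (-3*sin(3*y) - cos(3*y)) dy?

0

An antiderivative is F(y) = -sin(3*y)/3 + cos(3*y).
Then F(2*pi) - F(0) = (1) - (1) = 0.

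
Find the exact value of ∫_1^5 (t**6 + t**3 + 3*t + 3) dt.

79552/7

By the power rule, an antiderivative is F(t) = t**7/7 + t**4/4 + 3*t**2/2 + 3*t.
Then F(5) - F(1) = (318345/28) - (137/28) = 79552/7.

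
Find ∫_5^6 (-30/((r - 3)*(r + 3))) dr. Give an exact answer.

-10*log(2) + 5*log(3)

Factor the denominator: r**2 - 9 = (r + 3)(r - 3).
Partial fractions: -30/((r - 3)*(r + 3)) = 5/(r + 3) - 5/(r - 3).
An antiderivative is F(r) = -5*log(r - 3) + 5*log(r + 3).
Then F(6) - F(5) = (5*log(3)) - (10*log(2)) = -10*log(2) + 5*log(3).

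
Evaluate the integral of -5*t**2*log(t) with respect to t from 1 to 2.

35/9 - 40*log(2)/3

Integrate by parts once (u = ln t, dv = -5*t**2 dt).
An antiderivative is F(t) = -5*t**3*(3*log(t) - 1)/9.
Then F(2) - F(1) = (40/9 - 40*log(2)/3) - (5/9) = 35/9 - 40*log(2)/3.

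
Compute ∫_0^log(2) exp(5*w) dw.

Let u = exp(w), so du = exp(w) dw. When w = 0, u = 1; when w = log(2), u = 2.
The integral becomes ∫ u**4 du from 1 to 2, with antiderivative u**5/5.
Back in w: F(w) = exp(5*w)/5.
Then F(log(2)) - F(0) = (32/5) - (1/5) = 31/5.

31/5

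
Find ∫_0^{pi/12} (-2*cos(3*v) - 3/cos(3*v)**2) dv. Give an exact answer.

An antiderivative is F(v) = -2*sin(3*v)/3 - tan(3*v).
Then F(pi/12) - F(0) = (-1 - sqrt(2)/3) - (0) = -1 - sqrt(2)/3.

-1 - sqrt(2)/3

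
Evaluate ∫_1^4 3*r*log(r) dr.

-45/4 + 48*log(2)

Integrate by parts once (u = ln r, dv = 3*r dr).
An antiderivative is F(r) = 3*r**2*(2*log(r) - 1)/4.
Then F(4) - F(1) = (-12 + 48*log(2)) - (-3/4) = -45/4 + 48*log(2).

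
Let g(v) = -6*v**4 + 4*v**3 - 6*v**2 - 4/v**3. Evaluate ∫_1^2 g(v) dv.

-377/10

By the power rule, an antiderivative is F(v) = -6*v**5/5 + v**4 - 2*v**3 + 2/v**2.
Then F(2) - F(1) = (-379/10) - (-1/5) = -377/10.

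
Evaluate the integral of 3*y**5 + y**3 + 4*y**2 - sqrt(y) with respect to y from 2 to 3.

-2*sqrt(3) + 4*sqrt(2)/3 + 4489/12

By the power rule, an antiderivative is F(y) = y**6/2 + y**4/4 - 2*y**(3/2)/3 + 4*y**3/3.
Then F(3) - F(2) = (1683/4 - 2*sqrt(3)) - (140/3 - 4*sqrt(2)/3) = -2*sqrt(3) + 4*sqrt(2)/3 + 4489/12.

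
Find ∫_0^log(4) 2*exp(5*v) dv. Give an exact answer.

Let u = exp(v), so du = exp(v) dv. When v = 0, u = 1; when v = log(4), u = 4.
The integral becomes 2·∫ u**4 du from 1 to 4, with antiderivative 2*u**5/5.
Back in v: F(v) = 2*exp(5*v)/5.
Then F(log(4)) - F(0) = (2048/5) - (2/5) = 2046/5.

2046/5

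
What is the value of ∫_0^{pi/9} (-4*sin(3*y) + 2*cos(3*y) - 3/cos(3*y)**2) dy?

-2*sqrt(3)/3 - 2/3

An antiderivative is F(y) = 2*sin(3*y)/3 + 4*cos(3*y)/3 - tan(3*y).
Then F(pi/9) - F(0) = (2/3 - 2*sqrt(3)/3) - (4/3) = -2*sqrt(3)/3 - 2/3.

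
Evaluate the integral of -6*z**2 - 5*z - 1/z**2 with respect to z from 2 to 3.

-152/3

By the power rule, an antiderivative is F(z) = -2*z**3 - 5*z**2/2 + 1/z.
Then F(3) - F(2) = (-457/6) - (-51/2) = -152/3.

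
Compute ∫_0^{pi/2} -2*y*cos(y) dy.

2 - pi

Integrate by parts once (u = y, dv = -2*cos(y) dy).
An antiderivative is F(y) = -2*y*sin(y) - 2*cos(y).
Then F(pi/2) - F(0) = (-pi) - (-2) = 2 - pi.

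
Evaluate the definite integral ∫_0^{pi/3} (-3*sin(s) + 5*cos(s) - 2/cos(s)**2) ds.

An antiderivative is F(s) = 5*sin(s) + 3*cos(s) - 2*tan(s).
Then F(pi/3) - F(0) = (sqrt(3)/2 + 3/2) - (3) = -3/2 + sqrt(3)/2.

-3/2 + sqrt(3)/2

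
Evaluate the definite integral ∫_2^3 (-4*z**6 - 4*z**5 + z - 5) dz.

-68141/42

By the power rule, an antiderivative is F(z) = -4*z**7/7 - 2*z**6/3 + z**2/2 - 5*z.
Then F(3) - F(2) = (-24447/14) - (-2600/21) = -68141/42.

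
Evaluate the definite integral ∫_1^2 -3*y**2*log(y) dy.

Integrate by parts once (u = ln y, dv = -3*y**2 dy).
An antiderivative is F(y) = -y**3*(3*log(y) - 1)/3.
Then F(2) - F(1) = (8/3 - 8*log(2)) - (1/3) = 7/3 - 8*log(2).

7/3 - 8*log(2)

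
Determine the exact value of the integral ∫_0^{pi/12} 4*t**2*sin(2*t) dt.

-1 - sqrt(3)*pi**2/144 + pi/12 + sqrt(3)/2

Integrate by parts twice (u = t^2, dv = 4*sin(2*t) dt).
An antiderivative is F(t) = -2*t**2*cos(2*t) + 2*t*sin(2*t) + cos(2*t).
Then F(pi/12) - F(0) = (-sqrt(3)*pi**2/144 + pi/12 + sqrt(3)/2) - (1) = -1 - sqrt(3)*pi**2/144 + pi/12 + sqrt(3)/2.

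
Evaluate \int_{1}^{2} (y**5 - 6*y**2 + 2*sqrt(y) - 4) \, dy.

-53/6 + 8*sqrt(2)/3

By the power rule, an antiderivative is F(y) = y**6/6 + 4*y**(3/2)/3 - 2*y**3 - 4*y.
Then F(2) - F(1) = (-40/3 + 8*sqrt(2)/3) - (-9/2) = -53/6 + 8*sqrt(2)/3.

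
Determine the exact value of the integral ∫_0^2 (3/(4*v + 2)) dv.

3*log(5)/4

An antiderivative is F(v) = 3*log(4*v + 2)/4.
Then F(2) - F(0) = (3*log(10)/4) - (3*log(2)/4) = 3*log(5)/4.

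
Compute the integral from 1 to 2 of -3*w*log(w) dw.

Integrate by parts once (u = ln w, dv = -3*w dw).
An antiderivative is F(w) = -3*w**2*(2*log(w) - 1)/4.
Then F(2) - F(1) = (3 - log(64)) - (3/4) = 9/4 - log(64).

9/4 - log(64)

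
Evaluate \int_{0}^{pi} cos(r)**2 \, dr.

pi/2

Use the identity cos^2(r) = (1 + cos(2*r))/2.
An antiderivative is F(r) = r/2 + sin(2*r)/4.
Then F(pi) - F(0) = (pi/2) - (0) = pi/2.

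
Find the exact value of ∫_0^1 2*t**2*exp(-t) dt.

4 - 10*exp(-1)

Integrate by parts twice (u = t^2, dv = 2*exp(-t) dt).
An antiderivative is F(t) = (-2*t**2 - 4*t - 4)*exp(-t).
Then F(1) - F(0) = (-10*exp(-1)) - (-4) = 4 - 10*exp(-1).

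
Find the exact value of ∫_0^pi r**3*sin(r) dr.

Integrate by parts 3 times (u = r^3, dv = sin(r) dr).
An antiderivative is F(r) = -r**3*cos(r) + 3*r**2*sin(r) + 6*r*cos(r) - 6*sin(r).
Then F(pi) - F(0) = (pi*(-6 + pi**2)) - (0) = pi*(-6 + pi**2).

pi*(-6 + pi**2)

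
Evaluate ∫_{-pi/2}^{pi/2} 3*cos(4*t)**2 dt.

Use the identity cos^2(4*t) = (1 + cos(8*t))/2.
An antiderivative is F(t) = 3*t/2 + 3*sin(8*t)/16.
Then F(pi/2) - F(-pi/2) = (3*pi/4) - (-3*pi/4) = 3*pi/2.

3*pi/2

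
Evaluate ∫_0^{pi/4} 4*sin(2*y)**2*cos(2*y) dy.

2/3

Let u = sin(2*y), so du = 2*cos(2*y) dy. When y = 0, u = 0; when y = pi/4, u = 1.
The integral becomes 2·∫ u**2 du from 0 to 1, with antiderivative 2*u**3/3.
Back in y: F(y) = 2*sin(2*y)**3/3.
Then F(pi/4) - F(0) = (2/3) - (0) = 2/3.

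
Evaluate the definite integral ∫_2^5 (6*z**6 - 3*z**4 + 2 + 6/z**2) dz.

455046/7

By the power rule, an antiderivative is F(z) = 6*z**7/7 - 3*z**5/5 + 2*z - 6/z.
Then F(5) - F(2) = (2278433/35) - (3203/35) = 455046/7.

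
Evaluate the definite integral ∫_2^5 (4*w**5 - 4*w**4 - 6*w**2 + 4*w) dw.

38538/5

By the power rule, an antiderivative is F(w) = 2*w**6/3 - 4*w**5/5 - 2*w**3 + 2*w**2.
Then F(5) - F(2) = (23150/3) - (136/15) = 38538/5.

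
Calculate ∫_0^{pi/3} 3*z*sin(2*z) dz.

Integrate by parts once (u = z, dv = 3*sin(2*z) dz).
An antiderivative is F(z) = -3*z*cos(2*z)/2 + 3*sin(2*z)/4.
Then F(pi/3) - F(0) = (3*sqrt(3)/8 + pi/4) - (0) = 3*sqrt(3)/8 + pi/4.

3*sqrt(3)/8 + pi/4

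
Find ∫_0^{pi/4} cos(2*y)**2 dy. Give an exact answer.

pi/8

Use the identity cos^2(2*y) = (1 + cos(4*y))/2.
An antiderivative is F(y) = y/2 + sin(4*y)/8.
Then F(pi/4) - F(0) = (pi/8) - (0) = pi/8.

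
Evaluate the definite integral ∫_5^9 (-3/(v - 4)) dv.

An antiderivative is F(v) = -3*log(v - 4).
Then F(9) - F(5) = (-3*log(5)) - (0) = -3*log(5).

-3*log(5)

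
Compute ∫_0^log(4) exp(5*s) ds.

Let u = exp(s), so du = exp(s) ds. When s = 0, u = 1; when s = log(4), u = 4.
The integral becomes ∫ u**4 du from 1 to 4, with antiderivative u**5/5.
Back in s: F(s) = exp(5*s)/5.
Then F(log(4)) - F(0) = (1024/5) - (1/5) = 1023/5.

1023/5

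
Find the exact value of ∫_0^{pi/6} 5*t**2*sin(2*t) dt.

Integrate by parts twice (u = t^2, dv = 5*sin(2*t) dt).
An antiderivative is F(t) = -5*t**2*cos(2*t)/2 + 5*t*sin(2*t)/2 + 5*cos(2*t)/4.
Then F(pi/6) - F(0) = (-5*pi**2/144 + 5/8 + 5*sqrt(3)*pi/24) - (5/4) = -5/8 - 5*pi**2/144 + 5*sqrt(3)*pi/24.

-5/8 - 5*pi**2/144 + 5*sqrt(3)*pi/24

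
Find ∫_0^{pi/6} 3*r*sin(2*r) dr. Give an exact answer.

-pi/8 + 3*sqrt(3)/8

Integrate by parts once (u = r, dv = 3*sin(2*r) dr).
An antiderivative is F(r) = -3*r*cos(2*r)/2 + 3*sin(2*r)/4.
Then F(pi/6) - F(0) = (-pi/8 + 3*sqrt(3)/8) - (0) = -pi/8 + 3*sqrt(3)/8.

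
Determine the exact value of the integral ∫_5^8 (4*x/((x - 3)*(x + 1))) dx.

Factor the denominator: x**2 - 2*x - 3 = (x + 1)(x - 3).
Partial fractions: 4*x/((x - 3)*(x + 1)) = 1/(x + 1) + 3/(x - 3).
An antiderivative is F(x) = 3*log(x - 3) + log(x + 1).
Then F(8) - F(5) = (2*log(3) + 3*log(5)) - (log(48)) = -4*log(2) + log(3) + 3*log(5).

-4*log(2) + log(3) + 3*log(5)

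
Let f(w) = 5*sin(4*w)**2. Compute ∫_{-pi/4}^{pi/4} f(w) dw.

Use the identity sin^2(4*w) = (1 - cos(8*w))/2.
An antiderivative is F(w) = 5*w/2 - 5*sin(8*w)/16.
Then F(pi/4) - F(-pi/4) = (5*pi/8) - (-5*pi/8) = 5*pi/4.

5*pi/4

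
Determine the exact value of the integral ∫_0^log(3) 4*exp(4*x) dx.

Let u = exp(x), so du = exp(x) dx. When x = 0, u = 1; when x = log(3), u = 3.
The integral becomes 4·∫ u**3 du from 1 to 3, with antiderivative u**4.
Back in x: F(x) = exp(4*x).
Then F(log(3)) - F(0) = (81) - (1) = 80.

80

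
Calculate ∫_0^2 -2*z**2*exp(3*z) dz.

Integrate by parts twice (u = z^2, dv = -2*exp(3*z) dz).
An antiderivative is F(z) = (-18*z**2 + 12*z - 4)*exp(3*z)/27.
Then F(2) - F(0) = (-52*exp(6)/27) - (-4/27) = 4/27 - 52*exp(6)/27.

4/27 - 52*exp(6)/27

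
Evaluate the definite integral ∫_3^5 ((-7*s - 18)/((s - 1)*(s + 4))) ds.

Factor the denominator: s**2 + 3*s - 4 = (s + 4)(s - 1).
Partial fractions: (-7*s - 18)/((s - 1)*(s + 4)) = -2/(s + 4) - 5/(s - 1).
An antiderivative is F(s) = -5*log(s - 1) - 2*log(s + 4).
Then F(5) - F(3) = (-10*log(2) - 4*log(3)) - (-2*log(7) - 5*log(2)) = -4*log(3) - 5*log(2) + 2*log(7).

-4*log(3) - 5*log(2) + 2*log(7)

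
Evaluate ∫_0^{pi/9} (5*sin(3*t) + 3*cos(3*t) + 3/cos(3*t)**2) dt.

5/6 + 3*sqrt(3)/2

An antiderivative is F(t) = sin(3*t) - 5*cos(3*t)/3 + tan(3*t).
Then F(pi/9) - F(0) = (-5/6 + 3*sqrt(3)/2) - (-5/3) = 5/6 + 3*sqrt(3)/2.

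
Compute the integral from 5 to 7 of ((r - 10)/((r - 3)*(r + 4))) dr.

-4*log(3) - log(2) + 2*log(11)

Factor the denominator: r**2 + r - 12 = (r + 4)(r - 3).
Partial fractions: (r - 10)/((r - 3)*(r + 4)) = 2/(r + 4) - 1/(r - 3).
An antiderivative is F(r) = -log(r - 3) + 2*log(r + 4).
Then F(7) - F(5) = (-2*log(2) + 2*log(11)) - (log(81/2)) = -4*log(3) - log(2) + 2*log(11).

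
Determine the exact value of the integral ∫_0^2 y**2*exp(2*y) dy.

Integrate by parts twice (u = y^2, dv = exp(2*y) dy).
An antiderivative is F(y) = (2*y**2 - 2*y + 1)*exp(2*y)/4.
Then F(2) - F(0) = (5*exp(4)/4) - (1/4) = -1/4 + 5*exp(4)/4.

-1/4 + 5*exp(4)/4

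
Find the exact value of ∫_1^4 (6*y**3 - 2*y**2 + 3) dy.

By the power rule, an antiderivative is F(y) = 3*y**4/2 - 2*y**3/3 + 3*y.
Then F(4) - F(1) = (1060/3) - (23/6) = 699/2.

699/2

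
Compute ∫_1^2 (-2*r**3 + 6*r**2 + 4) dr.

21/2

By the power rule, an antiderivative is F(r) = -r**4/2 + 2*r**3 + 4*r.
Then F(2) - F(1) = (16) - (11/2) = 21/2.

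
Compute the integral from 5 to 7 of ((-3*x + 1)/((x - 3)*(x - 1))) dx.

Factor the denominator: x**2 - 4*x + 3 = (x - 1)(x - 3).
Partial fractions: (-3*x + 1)/((x - 3)*(x - 1)) = 1/(x - 1) - 4/(x - 3).
An antiderivative is F(x) = -4*log(x - 3) + log(x - 1).
Then F(7) - F(5) = (-7*log(2) + log(3)) - (-log(4)) = log(3/32).

log(3/32)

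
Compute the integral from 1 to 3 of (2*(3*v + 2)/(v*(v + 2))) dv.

Factor the denominator: v**2 + 2*v = (v + 2)v.
Partial fractions: 2*(3*v + 2)/(v*(v + 2)) = 4/(v + 2) + 2/v.
An antiderivative is F(v) = 2*log(v) + 4*log(v + 2).
Then F(3) - F(1) = (2*log(3) + 4*log(5)) - (log(81)) = -2*log(3) + 4*log(5).

-2*log(3) + 4*log(5)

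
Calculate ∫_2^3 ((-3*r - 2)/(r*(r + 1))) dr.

-log(3)

Factor the denominator: r**2 + r = (r + 1)r.
Partial fractions: (-3*r - 2)/(r*(r + 1)) = -1/(r + 1) - 2/r.
An antiderivative is F(r) = -2*log(r) - log(r + 1).
Then F(3) - F(2) = (-log(36)) - (-log(12)) = -log(3).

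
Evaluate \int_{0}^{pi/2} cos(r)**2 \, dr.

pi/4

Use the identity cos^2(r) = (1 + cos(2*r))/2.
An antiderivative is F(r) = r/2 + sin(2*r)/4.
Then F(pi/2) - F(0) = (pi/4) - (0) = pi/4.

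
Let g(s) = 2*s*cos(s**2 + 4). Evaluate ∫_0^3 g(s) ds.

sin(13) - sin(4)

Let u = s**2 + 4, so du = 2*s ds. When s = 0, u = 4; when s = 3, u = 13.
The integral becomes ∫ cos(u) du from 4 to 13, with antiderivative sin(u).
Back in s: F(s) = sin(s**2 + 4).
Then F(3) - F(0) = (sin(13)) - (sin(4)) = sin(13) - sin(4).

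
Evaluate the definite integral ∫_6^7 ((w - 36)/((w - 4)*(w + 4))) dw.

-5*log(5) - 4*log(3) - log(2) + 5*log(11)

Factor the denominator: w**2 - 16 = (w + 4)(w - 4).
Partial fractions: (w - 36)/((w - 4)*(w + 4)) = 5/(w + 4) - 4/(w - 4).
An antiderivative is F(w) = -4*log(w - 4) + 5*log(w + 4).
Then F(7) - F(6) = (-4*log(3) + 5*log(11)) - (log(2) + 5*log(5)) = -5*log(5) - 4*log(3) - log(2) + 5*log(11).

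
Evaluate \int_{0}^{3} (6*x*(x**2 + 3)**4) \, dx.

Let u = x**2 + 3, so du = 2*x dx. When x = 0, u = 3; when x = 3, u = 12.
The integral becomes 3·∫ u**4 du from 3 to 12, with antiderivative 3*u**5/5.
Back in x: F(x) = 3*(x**2 + 3)**5/5.
Then F(3) - F(0) = (746496/5) - (729/5) = 745767/5.

745767/5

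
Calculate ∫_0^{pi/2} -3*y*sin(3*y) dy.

Integrate by parts once (u = y, dv = -3*sin(3*y) dy).
An antiderivative is F(y) = y*cos(3*y) - sin(3*y)/3.
Then F(pi/2) - F(0) = (1/3) - (0) = 1/3.

1/3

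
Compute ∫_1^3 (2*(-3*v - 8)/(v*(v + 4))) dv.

Factor the denominator: v**2 + 4*v = (v + 4)v.
Partial fractions: 2*(-3*v - 8)/(v*(v + 4)) = -2/(v + 4) - 4/v.
An antiderivative is F(v) = -4*log(v) - 2*log(v + 4).
Then F(3) - F(1) = (-4*log(3) - 2*log(7)) - (-log(25)) = -4*log(3) - 2*log(7) + 2*log(5).

-4*log(3) - 2*log(7) + 2*log(5)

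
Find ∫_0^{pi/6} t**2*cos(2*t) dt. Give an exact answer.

-sqrt(3)/8 + sqrt(3)*pi**2/144 + pi/24

Integrate by parts twice (u = t^2, dv = cos(2*t) dt).
An antiderivative is F(t) = t**2*sin(2*t)/2 + t*cos(2*t)/2 - sin(2*t)/4.
Then F(pi/6) - F(0) = (-sqrt(3)/8 + sqrt(3)*pi**2/144 + pi/24) - (0) = -sqrt(3)/8 + sqrt(3)*pi**2/144 + pi/24.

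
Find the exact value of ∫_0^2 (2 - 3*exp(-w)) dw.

3*exp(-2) + 1

An antiderivative is F(w) = 2*w + 3*exp(-w).
Then F(2) - F(0) = (3*exp(-2) + 4) - (3) = 3*exp(-2) + 1.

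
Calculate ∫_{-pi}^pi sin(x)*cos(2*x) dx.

0

Use the identity sin(x)cos(2*x) = [sin(3*x) + sin(-x)]/2.
An antiderivative is F(x) = cos(x)/2 - cos(3*x)/6.
Then F(pi) - F(-pi) = (-1/3) - (-1/3) = 0.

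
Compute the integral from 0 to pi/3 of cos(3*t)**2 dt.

Use the identity cos^2(3*t) = (1 + cos(6*t))/2.
An antiderivative is F(t) = t/2 + sin(6*t)/12.
Then F(pi/3) - F(0) = (pi/6) - (0) = pi/6.

pi/6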